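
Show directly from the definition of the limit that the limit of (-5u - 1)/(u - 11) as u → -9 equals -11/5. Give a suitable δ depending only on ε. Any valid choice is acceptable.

δ = min(10, (25/7)ε)

Fix ε > 0. We want δ > 0 with 0 < |u + 9| < δ ⇒ |(-5u - 1)/(u - 11) + 11/5| < ε.
Combining over a common denominator, (-5u - 1)/(u - 11) + 11/5 = [(-5u - 1)·(-20) − 44·(u - 11)] / [(-20)·(u - 11)] = 56(u + 9) / ((-20)(u - 11)).
So |(-5u - 1)/(u - 11) + 11/5| = 56|u + 9| / (20·|u − 11|).
Restrict δ ≤ 10. Then |u + 9| < 10 gives |u − 11| = |(u + 9) + (-20)| ≥ 20 − 10 = 10.
Hence |(-5u - 1)/(u - 11) + 11/5| < 56|u + 9|/(20·10) = (7/25)|u + 9|, which is < ε once |u + 9| < (25/7)ε.
Take δ = min(10, (25/7)ε). Then 0 < |u + 9| < δ forces both bounds, so |(-5u - 1)/(u - 11) + 11/5| < ε.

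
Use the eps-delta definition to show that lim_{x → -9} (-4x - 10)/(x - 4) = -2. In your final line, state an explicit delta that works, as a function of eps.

delta = min(13/2, (13/4)eps)

Fix eps > 0. We want delta > 0 with 0 < |x + 9| < delta ⇒ |(-4x - 10)/(x - 4) + 2| < eps.
Combining over a common denominator, (-4x - 10)/(x - 4) + 2 = [(-4x - 10)·(-13) − 26·(x - 4)] / [(-13)·(x - 4)] = 26(x + 9) / ((-13)(x - 4)).
So |(-4x - 10)/(x - 4) + 2| = 26|x + 9| / (13·|x − 4|).
Restrict delta ≤ 13/2. Then |x + 9| < 13/2 gives |x − 4| = |(x + 9) + (-13)| ≥ 13 − 13/2 = 13/2.
Hence |(-4x - 10)/(x - 4) + 2| < 26|x + 9|/(13·(13/2)) = (4/13)|x + 9|, which is < eps once |x + 9| < (13/4)eps.
Take delta = min(13/2, (13/4)eps). Then 0 < |x + 9| < delta forces both bounds, so |(-4x - 10)/(x - 4) + 2| < eps.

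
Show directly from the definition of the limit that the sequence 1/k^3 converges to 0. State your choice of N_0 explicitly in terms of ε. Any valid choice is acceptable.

Let ε > 0 be given. For k ≥ 1, |1/k^3 − 0| = 1/k^3.
1/k^3 < ε ⇔ k^3 > 1/ε ⇔ k > (1/ε)^{1/3}.
Take N_0 = (1/ε)^{1/3}. Then k > N_0 implies 1/k^3 < ε.

N_0 = (1/ε)^{1/3}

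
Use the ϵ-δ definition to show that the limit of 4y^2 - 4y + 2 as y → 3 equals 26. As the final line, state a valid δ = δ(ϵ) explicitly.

δ = min(1, ϵ/24)

Fix ϵ > 0. We want δ > 0 such that 0 < |y − 3| < δ implies |(4y^2 - 4y + 2) − 26| < ϵ.
(4y^2 - 4y + 2) − 26 = 4y^2 - 4y - 24 = (y − 3)(4y + 8).
So |(4y^2 - 4y + 2) − 26| = |y − 3|·|4y + 8|.
Require δ ≤ 1. Then |y − 3| < 1 gives |y| < 4, and by the triangle inequality |4y + 8| ≤ 4·4 + 8 = 24.
Hence |(4y^2 - 4y + 2) − 26| ≤ 24|y − 3| < ϵ provided |y − 3| < ϵ/24.
Take δ = min(1, ϵ/24). Then 0 < |y − 3| < δ gives both |y − 3| < 1 and |y − 3| < ϵ/24, so |(4y^2 - 4y + 2) − 26| < ϵ.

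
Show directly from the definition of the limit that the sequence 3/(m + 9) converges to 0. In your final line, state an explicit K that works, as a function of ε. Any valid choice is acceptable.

Suppose ε > 0. For m ≥ 1, |3/(m + 9) − 0| = 3/(m + 9) ≤ 3/m.
We need 3/m < ε, i.e. m > 3/ε.
Take K = 3/ε. If m > K then |3/(m + 9)| ≤ 3/m < ε.

K = 3/ε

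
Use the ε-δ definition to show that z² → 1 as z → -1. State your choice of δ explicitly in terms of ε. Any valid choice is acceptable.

δ = min(2, ε/4)

Let ε > 0. We seek δ > 0 with 0 < |z + 1| < δ ⇒ |z² − 1| < ε.
Factor: z² − 1 = (z + 1)(z - 1), so |z² − 1| = |z + 1|·|z - 1|.
Restrict δ ≤ 2. Then |z + 1| < 2 gives |z| < 3, so by the triangle inequality |z - 1| ≤ 3 + 1 = 4.
Hence |z² − 1| ≤ 4|z + 1|, which is < ε once |z + 1| < ε/4.
Take δ = min(2, ε/4). If 0 < |z + 1| < δ then both bounds hold and |z² − 1| ≤ 4|z + 1| < 4·(ε/4) = ε.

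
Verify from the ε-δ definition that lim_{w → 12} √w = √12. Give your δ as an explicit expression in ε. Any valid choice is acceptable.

δ = min(12, √12·ε)

Fix ε > 0. We want δ > 0 such that 0 < |w − 12| < δ implies |√w − √12| < ε.
Multiplying by the conjugate, |√w − √12| = |w − 12|/(√w + √12).
Restrict δ ≤ 12 so that |w − 12| < 12 forces w > 0, and then √w + √12 > √12.
Hence |√w − √12| < |w − 12|/√12, which is < ε once |w − 12| < √12·ε.
Take δ = min(12, √12·ε). If 0 < |w − 12| < δ then w > 0 and |√w − √12| < |w − 12|/√12 < ε.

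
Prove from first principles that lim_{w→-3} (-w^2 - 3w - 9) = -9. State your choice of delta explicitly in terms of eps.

Suppose eps > 0. We want delta > 0 such that 0 < |w + 3| < delta implies |(-w^2 - 3w - 9) + 9| < eps.
(-w^2 - 3w - 9) + 9 = -w^2 - 3w = (w + 3)(-w).
So |(-w^2 - 3w - 9) + 9| = |w + 3|·|-w|.
Require delta ≤ 2. Then |w + 3| < 2 gives |w| < 5, and by the triangle inequality |-w| ≤ 5 = 5.
Hence |(-w^2 - 3w - 9) + 9| ≤ 5|w + 3| < eps provided |w + 3| < eps/5.
Take delta = min(2, eps/5). Then 0 < |w + 3| < delta gives both |w + 3| < 2 and |w + 3| < eps/5, so |(-w^2 - 3w - 9) + 9| < eps.

delta = min(2, eps/5)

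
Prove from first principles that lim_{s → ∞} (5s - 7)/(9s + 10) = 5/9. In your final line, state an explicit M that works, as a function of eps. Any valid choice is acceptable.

Suppose eps > 0. We seek M > 0 such that s > M implies |(5s - 7)/(9s + 10) − (5/9)| < eps.
(5s - 7)/(9s + 10) − (5/9) = (9(5s - 7) − 5(9s + 10)) / (9(9s + 10)) = -113/(9(9s + 10)).
For s > 0 we have 9s + 10 > 9s, so |(5s - 7)/(9s + 10) − (5/9)| = 113/(9(9s + 10)) < 113/(9·9s) = (113/81)/s.
Thus |(5s - 7)/(9s + 10) − (5/9)| < eps whenever s > (113/81)/eps.
Take M = (113/81)/eps. If s > M then |(5s - 7)/(9s + 10) − (5/9)| < (113/81)/s < eps.

M = (113/81)/eps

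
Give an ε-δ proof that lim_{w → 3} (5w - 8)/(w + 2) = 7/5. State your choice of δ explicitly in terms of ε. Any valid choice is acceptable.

δ = min(5/2, (25/36)ε)

Let ε > 0. We want δ > 0 with 0 < |w − 3| < δ ⇒ |(5w - 8)/(w + 2) − (7/5)| < ε.
Combining over a common denominator, (5w - 8)/(w + 2) − (7/5) = [(5w - 8)·5 − 7·(w + 2)] / [5·(w + 2)] = 18(w − 3) / (5(w + 2)).
So |(5w - 8)/(w + 2) − (7/5)| = 18|w − 3| / (5·|w + 2|).
Restrict δ ≤ 5/2. Then |w − 3| < 5/2 gives |w + 2| = |(w − 3) + 5| ≥ 5 − 5/2 = 5/2.
Hence |(5w - 8)/(w + 2) − (7/5)| < 18|w − 3|/(5·(5/2)) = (36/25)|w − 3|, which is < ε once |w − 3| < (25/36)ε.
Take δ = min(5/2, (25/36)ε). Then 0 < |w − 3| < δ forces both bounds, so |(5w - 8)/(w + 2) − (7/5)| < ε.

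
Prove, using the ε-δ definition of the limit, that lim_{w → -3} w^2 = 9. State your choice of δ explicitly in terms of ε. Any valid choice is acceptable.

Fix ε > 0. We seek δ > 0 with 0 < |w + 3| < δ ⇒ |w^2 − 9| < ε.
Factor: w^2 − 9 = (w + 3)(w - 3), so |w^2 − 9| = |w + 3|·|w - 3|.
Restrict δ ≤ 1. Then |w + 3| < 1 gives |w| < 4, so by the triangle inequality |w - 3| ≤ 4 + 3 = 7.
Hence |w^2 − 9| ≤ 7|w + 3|, which is < ε once |w + 3| < ε/7.
Take δ = min(1, ε/7). If 0 < |w + 3| < δ then both bounds hold and |w^2 − 9| ≤ 7|w + 3| < 7·(ε/7) = ε.

δ = min(1, ε/7)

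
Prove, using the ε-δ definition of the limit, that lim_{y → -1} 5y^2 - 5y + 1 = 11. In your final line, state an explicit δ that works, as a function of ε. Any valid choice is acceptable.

Let ε > 0. We want δ > 0 such that 0 < |y + 1| < δ implies |(5y^2 - 5y + 1) − 11| < ε.
(5y^2 - 5y + 1) − 11 = 5y^2 - 5y - 10 = (y + 1)(5y - 10).
So |(5y^2 - 5y + 1) − 11| = |y + 1|·|5y - 10|.
Require δ ≤ 1. Then |y + 1| < 1 gives |y| < 2, and by the triangle inequality |5y - 10| ≤ 5·2 + 10 = 20.
Hence |(5y^2 - 5y + 1) − 11| ≤ 20|y + 1| < ε provided |y + 1| < ε/20.
Choosing δ = min(1, ε/20) ensures both conditions, hence |(5y^2 - 5y + 1) − 11| < ε.

δ = min(1, ε/20)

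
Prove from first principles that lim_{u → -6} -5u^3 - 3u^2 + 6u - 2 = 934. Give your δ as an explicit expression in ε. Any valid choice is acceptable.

δ = min(1, ε/590)

Let ε > 0. We want δ > 0 such that 0 < |u + 6| < δ implies |(-5u^3 - 3u^2 + 6u - 2) − 934| < ε.
(-5u^3 - 3u^2 + 6u - 2) − 934 = -5u^3 - 3u^2 + 6u - 936 = (u + 6)(-5u^2 + 27u - 156).
So |(-5u^3 - 3u^2 + 6u - 2) − 934| = |u + 6|·|-5u^2 + 27u - 156|.
Assume first that |u + 6| < 1, so |u| < 7. Then |-5u^2 + 27u - 156| ≤ 5·7^2 + 27·7 + 156 = 590.
Hence |(-5u^3 - 3u^2 + 6u - 2) − 934| ≤ 590|u + 6| < ε provided |u + 6| < ε/590.
Choosing δ = min(1, ε/590) ensures both conditions, hence |(-5u^3 - 3u^2 + 6u - 2) − 934| < ε.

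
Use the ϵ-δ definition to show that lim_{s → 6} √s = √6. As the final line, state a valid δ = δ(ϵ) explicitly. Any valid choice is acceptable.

δ = min(6, √6·ϵ)

Fix ϵ > 0. We want δ > 0 such that 0 < |s − 6| < δ implies |√s − √6| < ϵ.
Rationalise: √s − √6 = (s − 6)/(√s + √6), so |√s − √6| = |s − 6|/(√s + √6).
Restrict δ ≤ 6 so that |s − 6| < 6 forces s > 0, and then √s + √6 > √6.
Hence |√s − √6| < |s − 6|/√6, which is < ϵ once |s − 6| < √6·ϵ.
Take δ = min(6, √6·ϵ). If 0 < |s − 6| < δ then s > 0 and |√s − √6| < |s − 6|/√6 < ϵ.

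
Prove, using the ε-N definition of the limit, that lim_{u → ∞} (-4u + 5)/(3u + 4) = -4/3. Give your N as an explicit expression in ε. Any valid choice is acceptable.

Let ε > 0 be given. We seek N > 0 such that u > N implies |(-4u + 5)/(3u + 4) + 4/3| < ε.
(-4u + 5)/(3u + 4) + 4/3 = (3(-4u + 5) − (-4)(3u + 4)) / (3(3u + 4)) = 31/(3(3u + 4)).
For u > 0 we have 3u + 4 > 3u, so |(-4u + 5)/(3u + 4) + 4/3| = 31/(3(3u + 4)) < 31/(3·3u) = (31/9)/u.
Thus |(-4u + 5)/(3u + 4) + 4/3| < ε whenever u > (31/9)/ε.
Take N = (31/9)/ε. If u > N then |(-4u + 5)/(3u + 4) + 4/3| < (31/9)/u < ε.

N = (31/9)/ε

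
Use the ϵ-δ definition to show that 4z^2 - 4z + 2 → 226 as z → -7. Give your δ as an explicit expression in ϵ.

Fix ϵ > 0. We want δ > 0 such that 0 < |z + 7| < δ implies |(4z^2 - 4z + 2) − 226| < ϵ.
(4z^2 - 4z + 2) − 226 = 4z^2 - 4z - 224 = (z + 7)(4z - 32).
So |(4z^2 - 4z + 2) − 226| = |z + 7|·|4z - 32|.
Assume first that |z + 7| < 1, so |z| < 8. Then |4z - 32| ≤ 4·8 + 32 = 64.
Hence |(4z^2 - 4z + 2) − 226| ≤ 64|z + 7| < ϵ provided |z + 7| < ϵ/64.
Choosing δ = min(1, ϵ/64) ensures both conditions, hence |(4z^2 - 4z + 2) − 226| < ϵ.

δ = min(1, ϵ/64)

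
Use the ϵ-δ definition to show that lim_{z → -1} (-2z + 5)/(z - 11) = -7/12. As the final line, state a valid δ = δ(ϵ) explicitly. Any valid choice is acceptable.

Let ϵ > 0. We want δ > 0 with 0 < |z + 1| < δ ⇒ |(-2z + 5)/(z - 11) + 7/12| < ϵ.
Combining over a common denominator, (-2z + 5)/(z - 11) + 7/12 = [(-2z + 5)·(-12) − 7·(z - 11)] / [(-12)·(z - 11)] = 17(z + 1) / ((-12)(z - 11)).
So |(-2z + 5)/(z - 11) + 7/12| = 17|z + 1| / (12·|z − 11|).
Require δ ≤ 6, so |z − 11| ≥ |-12| − |z + 1| > 12 − 6 = 6.
Hence |(-2z + 5)/(z - 11) + 7/12| < 17|z + 1|/(12·6) = (17/72)|z + 1|, which is < ϵ once |z + 1| < (72/17)ϵ.
Take δ = min(6, (72/17)ϵ). Then 0 < |z + 1| < δ forces both bounds, so |(-2z + 5)/(z - 11) + 7/12| < ϵ.

δ = min(6, (72/17)ϵ)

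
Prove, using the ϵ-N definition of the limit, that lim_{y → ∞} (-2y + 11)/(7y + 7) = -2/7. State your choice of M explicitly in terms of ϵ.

Let ϵ > 0. We seek M > 0 such that y > M implies |(-2y + 11)/(7y + 7) + 2/7| < ϵ.
(-2y + 11)/(7y + 7) + 2/7 = (7(-2y + 11) − (-2)(7y + 7)) / (7(7y + 7)) = 91/(7(7y + 7)).
For y > 0 we have 7y + 7 > 7y, so |(-2y + 11)/(7y + 7) + 2/7| = 91/(7(7y + 7)) < 91/(7·7y) = (13/7)/y.
Thus |(-2y + 11)/(7y + 7) + 2/7| < ϵ whenever y > (13/7)/ϵ.
Take M = (13/7)/ϵ. If y > M then |(-2y + 11)/(7y + 7) + 2/7| < (13/7)/y < ϵ.

M = (13/7)/ϵ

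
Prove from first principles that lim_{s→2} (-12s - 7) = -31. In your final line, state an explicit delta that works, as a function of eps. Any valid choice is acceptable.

Let eps > 0 be given. We need delta > 0 so that 0 < |s − 2| < delta implies |(-12s - 7) + 31| < eps.
Since (-12s - 7) + 31 = -12(s − 2), we have |(-12s - 7) + 31| = 12|s − 2|.
Thus it suffices that |s − 2| < eps/12.
Choosing delta = eps/12 gives |(-12s - 7) + 31| = 12|s − 2| < eps whenever |s − 2| < delta.

delta = eps/12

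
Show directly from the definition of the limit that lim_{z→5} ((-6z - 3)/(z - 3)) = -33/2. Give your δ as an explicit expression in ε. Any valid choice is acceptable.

δ = min(1, (2/21)ε)

Let ε > 0 be given. We want δ > 0 with 0 < |z − 5| < δ ⇒ |(-6z - 3)/(z - 3) + 33/2| < ε.
Combining over a common denominator, (-6z - 3)/(z - 3) + 33/2 = [(-6z - 3)·2 − (-33)·(z - 3)] / [2·(z - 3)] = 21(z − 5) / (2(z - 3)).
So |(-6z - 3)/(z - 3) + 33/2| = 21|z − 5| / (2·|z − 3|).
Restrict δ ≤ 1. Then |z − 5| < 1 gives |z − 3| = |(z − 5) + 2| ≥ 2 − 1 = 1.
Hence |(-6z - 3)/(z - 3) + 33/2| < 21|z − 5|/(2·1) = (21/2)|z − 5|, which is < ε once |z − 5| < (2/21)ε.
Take δ = min(1, (2/21)ε). Then 0 < |z − 5| < δ forces both bounds, so |(-6z - 3)/(z - 3) + 33/2| < ε.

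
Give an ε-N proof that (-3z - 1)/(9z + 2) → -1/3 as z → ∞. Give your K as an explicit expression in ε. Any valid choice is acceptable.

K = (1/27)/ε

Fix ε > 0. We seek K > 0 such that z > K implies |(-3z - 1)/(9z + 2) + 1/3| < ε.
(-3z - 1)/(9z + 2) + 1/3 = (9(-3z - 1) − (-3)(9z + 2)) / (9(9z + 2)) = -3/(9(9z + 2)).
For z > 0 we have 9z + 2 > 9z, so |(-3z - 1)/(9z + 2) + 1/3| = 3/(9(9z + 2)) < 3/(9·9z) = (1/27)/z.
Thus |(-3z - 1)/(9z + 2) + 1/3| < ε whenever z > (1/27)/ε.
Take K = (1/27)/ε. If z > K then |(-3z - 1)/(9z + 2) + 1/3| < (1/27)/z < ε.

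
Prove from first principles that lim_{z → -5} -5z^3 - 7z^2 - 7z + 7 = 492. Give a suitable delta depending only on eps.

Let eps > 0 be given. We want delta > 0 such that 0 < |z + 5| < delta implies |(-5z^3 - 7z^2 - 7z + 7) − 492| < eps.
(-5z^3 - 7z^2 - 7z + 7) − 492 = -5z^3 - 7z^2 - 7z - 485 = (z + 5)(-5z^2 + 18z - 97).
So |(-5z^3 - 7z^2 - 7z + 7) − 492| = |z + 5|·|-5z^2 + 18z - 97|.
Require delta ≤ 1. Then |z + 5| < 1 gives |z| < 6, and by the triangle inequality |-5z^2 + 18z - 97| ≤ 5·6^2 + 18·6 + 97 = 385.
Hence |(-5z^3 - 7z^2 - 7z + 7) − 492| ≤ 385|z + 5| < eps provided |z + 5| < eps/385.
Choosing delta = min(1, eps/385) ensures both conditions, hence |(-5z^3 - 7z^2 - 7z + 7) − 492| < eps.

delta = min(1, eps/385)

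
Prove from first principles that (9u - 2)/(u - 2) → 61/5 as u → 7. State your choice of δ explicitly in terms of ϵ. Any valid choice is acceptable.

δ = min(5/2, (25/32)ϵ)

Fix ϵ > 0. We want δ > 0 with 0 < |u − 7| < δ ⇒ |(9u - 2)/(u - 2) − (61/5)| < ϵ.
Combining over a common denominator, (9u - 2)/(u - 2) − (61/5) = [(9u - 2)·5 − 61·(u - 2)] / [5·(u - 2)] = -16(u − 7) / (5(u - 2)).
So |(9u - 2)/(u - 2) − (61/5)| = 16|u − 7| / (5·|u − 2|).
Restrict δ ≤ 5/2. Then |u − 7| < 5/2 gives |u − 2| = |(u − 7) + 5| ≥ 5 − 5/2 = 5/2.
Hence |(9u - 2)/(u - 2) − (61/5)| < 16|u − 7|/(5·(5/2)) = (32/25)|u − 7|, which is < ϵ once |u − 7| < (25/32)ϵ.
Take δ = min(5/2, (25/32)ϵ). Then 0 < |u − 7| < δ forces both bounds, so |(9u - 2)/(u - 2) − (61/5)| < ϵ.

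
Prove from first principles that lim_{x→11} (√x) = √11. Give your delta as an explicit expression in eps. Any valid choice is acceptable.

delta = min(11, √11·eps)

Fix eps > 0. We want delta > 0 such that 0 < |x − 11| < delta implies |√x − √11| < eps.
Rationalise: √x − √11 = (x − 11)/(√x + √11), so |√x − √11| = |x − 11|/(√x + √11).
Restrict delta ≤ 11 so that |x − 11| < 11 forces x > 0, and then √x + √11 > √11.
Hence |√x − √11| < |x − 11|/√11, which is < eps once |x − 11| < √11·eps.
Take delta = min(11, √11·eps). If 0 < |x − 11| < delta then x > 0 and |√x − √11| < |x − 11|/√11 < eps.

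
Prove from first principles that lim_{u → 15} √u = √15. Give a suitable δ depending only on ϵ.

Suppose ϵ > 0. We want δ > 0 such that 0 < |u − 15| < δ implies |√u − √15| < ϵ.
Multiplying by the conjugate, |√u − √15| = |u − 15|/(√u + √15).
Restrict δ ≤ 15 so that |u − 15| < 15 forces u > 0, and then √u + √15 > √15.
Hence |√u − √15| < |u − 15|/√15, which is < ϵ once |u − 15| < √15·ϵ.
Take δ = min(15, √15·ϵ). If 0 < |u − 15| < δ then u > 0 and |√u − √15| < |u − 15|/√15 < ϵ.

δ = min(15, √15·ϵ)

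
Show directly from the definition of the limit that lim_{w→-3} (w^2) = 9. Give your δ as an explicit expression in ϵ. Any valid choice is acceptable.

δ = min(2, ϵ/8)

Suppose ϵ > 0. We seek δ > 0 with 0 < |w + 3| < δ ⇒ |w^2 − 9| < ϵ.
Factor: w^2 − 9 = (w + 3)(w - 3), so |w^2 − 9| = |w + 3|·|w - 3|.
Impose δ ≤ 2 so that |w| < 5; then |w - 3| ≤ 8.
Hence |w^2 − 9| ≤ 8|w + 3|, which is < ϵ once |w + 3| < ϵ/8.
Take δ = min(2, ϵ/8). If 0 < |w + 3| < δ then both bounds hold and |w^2 − 9| ≤ 8|w + 3| < 8·(ϵ/8) = ϵ.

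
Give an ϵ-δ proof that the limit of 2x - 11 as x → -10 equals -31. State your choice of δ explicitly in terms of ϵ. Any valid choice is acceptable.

δ = ϵ/2

Let ϵ > 0 be given. We need δ > 0 so that 0 < |x + 10| < δ implies |(2x - 11) + 31| < ϵ.
Since (2x - 11) + 31 = 2(x + 10), we have |(2x - 11) + 31| = 2|x + 10|.
So 2|x + 10| < ϵ exactly when |x + 10| < ϵ/2.
Choosing δ = ϵ/2 gives |(2x - 11) + 31| = 2|x + 10| < ϵ whenever |x + 10| < δ.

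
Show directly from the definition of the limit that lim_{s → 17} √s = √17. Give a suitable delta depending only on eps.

delta = min(17, √17·eps)

Suppose eps > 0. We want delta > 0 such that 0 < |s − 17| < delta implies |√s − √17| < eps.
Rationalise: √s − √17 = (s − 17)/(√s + √17), so |√s − √17| = |s − 17|/(√s + √17).
Restrict delta ≤ 17 so that |s − 17| < 17 forces s > 0, and then √s + √17 > √17.
Hence |√s − √17| < |s − 17|/√17, which is < eps once |s − 17| < √17·eps.
Take delta = min(17, √17·eps). If 0 < |s − 17| < delta then s > 0 and |√s − √17| < |s − 17|/√17 < eps.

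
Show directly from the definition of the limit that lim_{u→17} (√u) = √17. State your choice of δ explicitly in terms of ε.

Let ε > 0. We want δ > 0 such that 0 < |u − 17| < δ implies |√u − √17| < ε.
Multiplying by the conjugate, |√u − √17| = |u − 17|/(√u + √17).
Restrict δ ≤ 17 so that |u − 17| < 17 forces u > 0, and then √u + √17 > √17.
Hence |√u − √17| < |u − 17|/√17, which is < ε once |u − 17| < √17·ε.
Take δ = min(17, √17·ε). If 0 < |u − 17| < δ then u > 0 and |√u − √17| < |u − 17|/√17 < ε.

δ = min(17, √17·ε)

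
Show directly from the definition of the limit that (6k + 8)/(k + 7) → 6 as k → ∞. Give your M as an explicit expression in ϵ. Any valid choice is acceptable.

M = 34/ϵ

Let ϵ > 0 be given. For k ≥ 1, |(6k + 8)/(k + 7) − 6| = |-34|/((k + 7)) = 34/((k + 7)).
Since k + 7 ≥ k for k ≥ 1, this is ≤ 34/(k) = 34/k.
So |(6k + 8)/(k + 7) − 6| < ϵ whenever k > 34/ϵ.
Take M = 34/ϵ. If k > M then |(6k + 8)/(k + 7) − 6| ≤ 34/k < ϵ.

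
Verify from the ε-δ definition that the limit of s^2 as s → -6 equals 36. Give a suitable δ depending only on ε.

Let ε > 0. We seek δ > 0 with 0 < |s + 6| < δ ⇒ |s^2 − 36| < ε.
Factor: s^2 − 36 = (s + 6)(s - 6), so |s^2 − 36| = |s + 6|·|s - 6|.
Impose δ ≤ 2 so that |s| < 8; then |s - 6| ≤ 14.
Hence |s^2 − 36| ≤ 14|s + 6|, which is < ε once |s + 6| < ε/14.
Take δ = min(2, ε/14). If 0 < |s + 6| < δ then both bounds hold and |s^2 − 36| ≤ 14|s + 6| < 14·(ε/14) = ε.

δ = min(2, ε/14)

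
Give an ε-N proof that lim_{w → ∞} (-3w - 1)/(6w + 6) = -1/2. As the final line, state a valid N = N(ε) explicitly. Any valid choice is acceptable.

N = (1/3)/ε

Let ε > 0. We seek N > 0 such that w > N implies |(-3w - 1)/(6w + 6) + 1/2| < ε.
(-3w - 1)/(6w + 6) + 1/2 = (6(-3w - 1) − (-3)(6w + 6)) / (6(6w + 6)) = 12/(6(6w + 6)).
For w > 0 we have 6w + 6 > 6w, so |(-3w - 1)/(6w + 6) + 1/2| = 12/(6(6w + 6)) < 12/(6·6w) = (1/3)/w.
Thus |(-3w - 1)/(6w + 6) + 1/2| < ε whenever w > (1/3)/ε.
Take N = (1/3)/ε. If w > N then |(-3w - 1)/(6w + 6) + 1/2| < (1/3)/w < ε.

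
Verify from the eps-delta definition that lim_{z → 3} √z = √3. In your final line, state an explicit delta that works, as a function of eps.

Let eps > 0 be given. We want delta > 0 such that 0 < |z − 3| < delta implies |√z − √3| < eps.
Rationalise: √z − √3 = (z − 3)/(√z + √3), so |√z − √3| = |z − 3|/(√z + √3).
Restrict delta ≤ 3 so that |z − 3| < 3 forces z > 0, and then √z + √3 > √3.
Hence |√z − √3| < |z − 3|/√3, which is < eps once |z − 3| < √3·eps.
Take delta = min(3, √3·eps). If 0 < |z − 3| < delta then z > 0 and |√z − √3| < |z − 3|/√3 < eps.

delta = min(3, √3·eps)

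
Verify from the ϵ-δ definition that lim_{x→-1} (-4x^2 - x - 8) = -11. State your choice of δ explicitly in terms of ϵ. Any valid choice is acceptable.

δ = min(1, ϵ/11)

Fix ϵ > 0. We want δ > 0 such that 0 < |x + 1| < δ implies |(-4x^2 - x - 8) + 11| < ϵ.
(-4x^2 - x - 8) + 11 = -4x^2 - x + 3 = (x + 1)(-4x + 3).
So |(-4x^2 - x - 8) + 11| = |x + 1|·|-4x + 3|.
Assume first that |x + 1| < 1, so |x| < 2. Then |-4x + 3| ≤ 4·2 + 3 = 11.
Hence |(-4x^2 - x - 8) + 11| ≤ 11|x + 1| < ϵ provided |x + 1| < ϵ/11.
Choosing δ = min(1, ϵ/11) ensures both conditions, hence |(-4x^2 - x - 8) + 11| < ϵ.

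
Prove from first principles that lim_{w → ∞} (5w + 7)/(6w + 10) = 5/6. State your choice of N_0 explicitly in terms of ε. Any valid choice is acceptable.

Let ε > 0 be given. We seek N_0 > 0 such that w > N_0 implies |(5w + 7)/(6w + 10) − (5/6)| < ε.
(5w + 7)/(6w + 10) − (5/6) = (6(5w + 7) − 5(6w + 10)) / (6(6w + 10)) = -8/(6(6w + 10)).
For w > 0 we have 6w + 10 > 6w, so |(5w + 7)/(6w + 10) − (5/6)| = 8/(6(6w + 10)) < 8/(6·6w) = (2/9)/w.
Thus |(5w + 7)/(6w + 10) − (5/6)| < ε whenever w > (2/9)/ε.
Take N_0 = (2/9)/ε. If w > N_0 then |(5w + 7)/(6w + 10) − (5/6)| < (2/9)/w < ε.

N_0 = (2/9)/ε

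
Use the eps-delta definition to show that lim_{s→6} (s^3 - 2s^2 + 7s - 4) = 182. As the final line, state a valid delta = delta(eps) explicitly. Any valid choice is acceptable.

delta = min(1, eps/108)

Fix eps > 0. We want delta > 0 such that 0 < |s − 6| < delta implies |(s^3 - 2s^2 + 7s - 4) − 182| < eps.
(s^3 - 2s^2 + 7s - 4) − 182 = s^3 - 2s^2 + 7s - 186 = (s − 6)(s^2 + 4s + 31).
So |(s^3 - 2s^2 + 7s - 4) − 182| = |s − 6|·|s^2 + 4s + 31|.
Assume first that |s − 6| < 1, so |s| < 7. Then |s^2 + 4s + 31| ≤ 7^2 + 4·7 + 31 = 108.
Hence |(s^3 - 2s^2 + 7s - 4) − 182| ≤ 108|s − 6| < eps provided |s − 6| < eps/108.
Take delta = min(1, eps/108). Then 0 < |s − 6| < delta gives both |s − 6| < 1 and |s − 6| < eps/108, so |(s^3 - 2s^2 + 7s - 4) − 182| < eps.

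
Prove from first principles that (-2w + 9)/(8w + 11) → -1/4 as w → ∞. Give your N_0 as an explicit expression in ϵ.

N_0 = (47/32)/ϵ

Let ϵ > 0 be given. We seek N_0 > 0 such that w > N_0 implies |(-2w + 9)/(8w + 11) + 1/4| < ϵ.
(-2w + 9)/(8w + 11) + 1/4 = (8(-2w + 9) − (-2)(8w + 11)) / (8(8w + 11)) = 94/(8(8w + 11)).
For w > 0 we have 8w + 11 > 8w, so |(-2w + 9)/(8w + 11) + 1/4| = 94/(8(8w + 11)) < 94/(8·8w) = (47/32)/w.
Thus |(-2w + 9)/(8w + 11) + 1/4| < ϵ whenever w > (47/32)/ϵ.
Take N_0 = (47/32)/ϵ. If w > N_0 then |(-2w + 9)/(8w + 11) + 1/4| < (47/32)/w < ϵ.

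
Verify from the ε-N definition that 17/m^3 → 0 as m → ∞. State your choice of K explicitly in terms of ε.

Let ε > 0. For m ≥ 1, |17/m^3 − 0| = 17/m^3.
17/m^3 < ε ⇔ m^3 > 17/ε ⇔ m > (17/ε)^{1/3}.
Take K = (17/ε)^{1/3}. Then m > K implies 17/m^3 < ε.

K = (17/ε)^{1/3}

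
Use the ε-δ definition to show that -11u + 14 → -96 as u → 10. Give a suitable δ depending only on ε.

Fix ε > 0. We need δ > 0 so that 0 < |u − 10| < δ implies |(-11u + 14) + 96| < ε.
Since (-11u + 14) + 96 = -11(u − 10), we have |(-11u + 14) + 96| = 11|u − 10|.
So 11|u − 10| < ε exactly when |u − 10| < ε/11.
Choosing δ = ε/11 gives |(-11u + 14) + 96| = 11|u − 10| < ε whenever |u − 10| < δ.

δ = ε/11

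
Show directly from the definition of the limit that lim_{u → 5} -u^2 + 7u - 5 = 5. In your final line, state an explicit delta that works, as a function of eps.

delta = min(2, eps/9)

Suppose eps > 0. We want delta > 0 such that 0 < |u − 5| < delta implies |(-u^2 + 7u - 5) − 5| < eps.
(-u^2 + 7u - 5) − 5 = -u^2 + 7u - 10 = (u − 5)(-u + 2).
So |(-u^2 + 7u - 5) − 5| = |u − 5|·|-u + 2|.
Assume first that |u − 5| < 2, so |u| < 7. Then |-u + 2| ≤ 7 + 2 = 9.
Hence |(-u^2 + 7u - 5) − 5| ≤ 9|u − 5| < eps provided |u − 5| < eps/9.
Choosing delta = min(2, eps/9) ensures both conditions, hence |(-u^2 + 7u - 5) − 5| < eps.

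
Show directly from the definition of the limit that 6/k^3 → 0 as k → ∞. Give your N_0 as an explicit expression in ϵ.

Let ϵ > 0 be given. For k ≥ 1, |6/k^3 − 0| = 6/k^3.
6/k^3 < ϵ ⇔ k^3 > 6/ϵ ⇔ k > (6/ϵ)^{1/3}.
Take N_0 = (6/ϵ)^{1/3}. Then k > N_0 implies 6/k^3 < ϵ.

N_0 = (6/ϵ)^{1/3}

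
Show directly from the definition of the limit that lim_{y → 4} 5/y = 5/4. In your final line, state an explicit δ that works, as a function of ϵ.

Fix ϵ > 0. We seek δ > 0 such that 0 < |y − 4| < δ implies |5/y − (5/4)| < ϵ.
|5/y − (5/4)| = 5·|4 − y|/(4·|y|) = 5|y − 4|/(4|y|).
Require δ ≤ 2 so that |y| > 4 − 2 = 2, hence 4|y| > 8.
Then |5/y − (5/4)| < 5|y − 4|/8, which is < ϵ when |y − 4| < (8/5)ϵ.
Take δ = min(2, (8/5)ϵ). Then 0 < |y − 4| < δ gives both |y − 4| < 2 and |y − 4| < (8/5)ϵ, so |5/y − (5/4)| < ϵ.

δ = min(2, (8/5)ϵ)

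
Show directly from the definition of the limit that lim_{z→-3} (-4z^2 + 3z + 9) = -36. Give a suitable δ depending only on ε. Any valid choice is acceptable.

Let ε > 0 be given. We want δ > 0 such that 0 < |z + 3| < δ implies |(-4z^2 + 3z + 9) + 36| < ε.
(-4z^2 + 3z + 9) + 36 = -4z^2 + 3z + 45 = (z + 3)(-4z + 15).
So |(-4z^2 + 3z + 9) + 36| = |z + 3|·|-4z + 15|.
Assume first that |z + 3| < 1, so |z| < 4. Then |-4z + 15| ≤ 4·4 + 15 = 31.
Hence |(-4z^2 + 3z + 9) + 36| ≤ 31|z + 3| < ε provided |z + 3| < ε/31.
Take δ = min(1, ε/31). Then 0 < |z + 3| < δ gives both |z + 3| < 1 and |z + 3| < ε/31, so |(-4z^2 + 3z + 9) + 36| < ε.

δ = min(1, ε/31)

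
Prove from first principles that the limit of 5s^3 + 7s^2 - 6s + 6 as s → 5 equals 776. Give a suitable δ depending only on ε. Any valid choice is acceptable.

Suppose ε > 0. We want δ > 0 such that 0 < |s − 5| < δ implies |(5s^3 + 7s^2 - 6s + 6) − 776| < ε.
(5s^3 + 7s^2 - 6s + 6) − 776 = 5s^3 + 7s^2 - 6s - 770 = (s − 5)(5s^2 + 32s + 154).
So |(5s^3 + 7s^2 - 6s + 6) − 776| = |s − 5|·|5s^2 + 32s + 154|.
Assume first that |s − 5| < 1, so |s| < 6. Then |5s^2 + 32s + 154| ≤ 5·6^2 + 32·6 + 154 = 526.
Hence |(5s^3 + 7s^2 - 6s + 6) − 776| ≤ 526|s − 5| < ε provided |s − 5| < ε/526.
Choosing δ = min(1, ε/526) ensures both conditions, hence |(5s^3 + 7s^2 - 6s + 6) − 776| < ε.

δ = min(1, ε/526)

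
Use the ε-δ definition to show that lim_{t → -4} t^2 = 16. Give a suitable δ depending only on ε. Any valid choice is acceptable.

Let ε > 0 be given. We seek δ > 0 with 0 < |t + 4| < δ ⇒ |t^2 − 16| < ε.
Factor: t^2 − 16 = (t + 4)(t - 4), so |t^2 − 16| = |t + 4|·|t - 4|.
Restrict δ ≤ 2. Then |t + 4| < 2 gives |t| < 6, so by the triangle inequality |t - 4| ≤ 6 + 4 = 10.
Hence |t^2 − 16| ≤ 10|t + 4|, which is < ε once |t + 4| < ε/10.
Take δ = min(2, ε/10). If 0 < |t + 4| < δ then both bounds hold and |t^2 − 16| ≤ 10|t + 4| < 10·(ε/10) = ε.

δ = min(2, ε/10)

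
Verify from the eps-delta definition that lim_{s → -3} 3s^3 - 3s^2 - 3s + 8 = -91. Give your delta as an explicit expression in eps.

Fix eps > 0. We want delta > 0 such that 0 < |s + 3| < delta implies |(3s^3 - 3s^2 - 3s + 8) + 91| < eps.
(3s^3 - 3s^2 - 3s + 8) + 91 = 3s^3 - 3s^2 - 3s + 99 = (s + 3)(3s^2 - 12s + 33).
So |(3s^3 - 3s^2 - 3s + 8) + 91| = |s + 3|·|3s^2 - 12s + 33|.
Assume first that |s + 3| < 1, so |s| < 4. Then |3s^2 - 12s + 33| ≤ 3·4^2 + 12·4 + 33 = 129.
Hence |(3s^3 - 3s^2 - 3s + 8) + 91| ≤ 129|s + 3| < eps provided |s + 3| < eps/129.
Take delta = min(1, eps/129). Then 0 < |s + 3| < delta gives both |s + 3| < 1 and |s + 3| < eps/129, so |(3s^3 - 3s^2 - 3s + 8) + 91| < eps.

delta = min(1, eps/129)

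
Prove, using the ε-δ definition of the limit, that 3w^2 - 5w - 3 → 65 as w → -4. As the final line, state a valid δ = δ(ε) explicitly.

Fix ε > 0. We want δ > 0 such that 0 < |w + 4| < δ implies |(3w^2 - 5w - 3) − 65| < ε.
(3w^2 - 5w - 3) − 65 = 3w^2 - 5w - 68 = (w + 4)(3w - 17).
So |(3w^2 - 5w - 3) − 65| = |w + 4|·|3w - 17|.
Require δ ≤ 2. Then |w + 4| < 2 gives |w| < 6, and by the triangle inequality |3w - 17| ≤ 3·6 + 17 = 35.
Hence |(3w^2 - 5w - 3) − 65| ≤ 35|w + 4| < ε provided |w + 4| < ε/35.
Choosing δ = min(2, ε/35) ensures both conditions, hence |(3w^2 - 5w - 3) − 65| < ε.

δ = min(2, ε/35)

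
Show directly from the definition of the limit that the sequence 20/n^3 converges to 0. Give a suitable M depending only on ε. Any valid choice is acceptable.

Suppose ε > 0. For n ≥ 1, |20/n^3 − 0| = 20/n^3.
20/n^3 < ε ⇔ n^3 > 20/ε ⇔ n > (20/ε)^{1/3}.
Take M = (20/ε)^{1/3}. Then n > M implies 20/n^3 < ε.

M = (20/ε)^{1/3}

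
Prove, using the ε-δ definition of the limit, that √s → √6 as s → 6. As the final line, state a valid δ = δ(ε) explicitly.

Let ε > 0. We want δ > 0 such that 0 < |s − 6| < δ implies |√s − √6| < ε.
Rationalise: √s − √6 = (s − 6)/(√s + √6), so |√s − √6| = |s − 6|/(√s + √6).
Restrict δ ≤ 6 so that |s − 6| < 6 forces s > 0, and then √s + √6 > √6.
Hence |√s − √6| < |s − 6|/√6, which is < ε once |s − 6| < √6·ε.
Take δ = min(6, √6·ε). If 0 < |s − 6| < δ then s > 0 and |√s − √6| < |s − 6|/√6 < ε.

δ = min(6, √6·ε)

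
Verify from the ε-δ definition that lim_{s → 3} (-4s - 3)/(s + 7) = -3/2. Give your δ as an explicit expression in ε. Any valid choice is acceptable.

δ = min(5, 2ε)

Fix ε > 0. We want δ > 0 with 0 < |s − 3| < δ ⇒ |(-4s - 3)/(s + 7) + 3/2| < ε.
Combining over a common denominator, (-4s - 3)/(s + 7) + 3/2 = [(-4s - 3)·10 − (-15)·(s + 7)] / [10·(s + 7)] = -25(s − 3) / (10(s + 7)).
So |(-4s - 3)/(s + 7) + 3/2| = 25|s − 3| / (10·|s + 7|).
Restrict δ ≤ 5. Then |s − 3| < 5 gives |s + 7| = |(s − 3) + 10| ≥ 10 − 5 = 5.
Hence |(-4s - 3)/(s + 7) + 3/2| < 25|s − 3|/(10·5) = (1/2)|s − 3|, which is < ε once |s − 3| < 2ε.
Take δ = min(5, 2ε). Then 0 < |s − 3| < δ forces both bounds, so |(-4s - 3)/(s + 7) + 3/2| < ε.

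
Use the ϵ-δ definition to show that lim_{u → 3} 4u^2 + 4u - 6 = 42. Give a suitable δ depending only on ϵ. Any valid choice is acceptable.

Suppose ϵ > 0. We want δ > 0 such that 0 < |u − 3| < δ implies |(4u^2 + 4u - 6) − 42| < ϵ.
(4u^2 + 4u - 6) − 42 = 4u^2 + 4u - 48 = (u − 3)(4u + 16).
So |(4u^2 + 4u - 6) − 42| = |u − 3|·|4u + 16|.
Require δ ≤ 1. Then |u − 3| < 1 gives |u| < 4, and by the triangle inequality |4u + 16| ≤ 4·4 + 16 = 32.
Hence |(4u^2 + 4u - 6) − 42| ≤ 32|u − 3| < ϵ provided |u − 3| < ϵ/32.
Choosing δ = min(1, ϵ/32) ensures both conditions, hence |(4u^2 + 4u - 6) − 42| < ϵ.

δ = min(1, ϵ/32)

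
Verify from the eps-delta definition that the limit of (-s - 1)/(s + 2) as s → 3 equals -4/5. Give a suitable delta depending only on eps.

Suppose eps > 0. We want delta > 0 with 0 < |s − 3| < delta ⇒ |(-s - 1)/(s + 2) + 4/5| < eps.
Combining over a common denominator, (-s - 1)/(s + 2) + 4/5 = [(-s - 1)·5 − (-4)·(s + 2)] / [5·(s + 2)] = -1(s − 3) / (5(s + 2)).
So |(-s - 1)/(s + 2) + 4/5| = |s − 3| / (5·|s + 2|).
Restrict delta ≤ 5/2. Then |s − 3| < 5/2 gives |s + 2| = |(s − 3) + 5| ≥ 5 − 5/2 = 5/2.
Hence |(-s - 1)/(s + 2) + 4/5| < |s − 3|/(5·(5/2)) = (2/25)|s − 3|, which is < eps once |s − 3| < (25/2)eps.
Take delta = min(5/2, (25/2)eps). Then 0 < |s − 3| < delta forces both bounds, so |(-s - 1)/(s + 2) + 4/5| < eps.

delta = min(5/2, (25/2)eps)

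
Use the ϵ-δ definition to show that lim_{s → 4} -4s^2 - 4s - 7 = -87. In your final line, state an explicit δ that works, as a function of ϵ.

δ = min(1, ϵ/40)

Let ϵ > 0. We want δ > 0 such that 0 < |s − 4| < δ implies |(-4s^2 - 4s - 7) + 87| < ϵ.
(-4s^2 - 4s - 7) + 87 = -4s^2 - 4s + 80 = (s − 4)(-4s - 20).
So |(-4s^2 - 4s - 7) + 87| = |s − 4|·|-4s - 20|.
Require δ ≤ 1. Then |s − 4| < 1 gives |s| < 5, and by the triangle inequality |-4s - 20| ≤ 4·5 + 20 = 40.
Hence |(-4s^2 - 4s - 7) + 87| ≤ 40|s − 4| < ϵ provided |s − 4| < ϵ/40.
Take δ = min(1, ϵ/40). Then 0 < |s − 4| < δ gives both |s − 4| < 1 and |s − 4| < ϵ/40, so |(-4s^2 - 4s - 7) + 87| < ϵ.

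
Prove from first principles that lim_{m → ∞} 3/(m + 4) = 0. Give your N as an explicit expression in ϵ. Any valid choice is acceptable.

Fix ϵ > 0. For m ≥ 1, |3/(m + 4) − 0| = 3/(m + 4) ≤ 3/m.
We need 3/m < ϵ, i.e. m > 3/ϵ.
Take N = 3/ϵ. If m > N then |3/(m + 4)| ≤ 3/m < ϵ.

N = 3/ϵ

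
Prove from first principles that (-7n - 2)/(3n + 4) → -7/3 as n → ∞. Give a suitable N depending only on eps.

N = (22/9)/eps

Fix eps > 0. For n ≥ 1, |(-7n - 2)/(3n + 4) + 7/3| = |22|/(3(3n + 4)) = 22/(3(3n + 4)).
Since 3n + 4 ≥ 3n for n ≥ 1, this is ≤ 22/(3·3n) = (22/9)/n.
So |(-7n - 2)/(3n + 4) + 7/3| < eps whenever n > (22/9)/eps.
Take N = (22/9)/eps. If n > N then |(-7n - 2)/(3n + 4) + 7/3| ≤ (22/9)/n < eps.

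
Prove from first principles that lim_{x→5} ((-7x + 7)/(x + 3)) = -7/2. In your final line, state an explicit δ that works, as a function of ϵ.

δ = min(4, (8/7)ϵ)

Let ϵ > 0. We want δ > 0 with 0 < |x − 5| < δ ⇒ |(-7x + 7)/(x + 3) + 7/2| < ϵ.
Combining over a common denominator, (-7x + 7)/(x + 3) + 7/2 = [(-7x + 7)·8 − (-28)·(x + 3)] / [8·(x + 3)] = -28(x − 5) / (8(x + 3)).
So |(-7x + 7)/(x + 3) + 7/2| = 28|x − 5| / (8·|x + 3|).
Require δ ≤ 4, so |x + 3| ≥ |8| − |x − 5| > 8 − 4 = 4.
Hence |(-7x + 7)/(x + 3) + 7/2| < 28|x − 5|/(8·4) = (7/8)|x − 5|, which is < ϵ once |x − 5| < (8/7)ϵ.
Take δ = min(4, (8/7)ϵ). Then 0 < |x − 5| < δ forces both bounds, so |(-7x + 7)/(x + 3) + 7/2| < ϵ.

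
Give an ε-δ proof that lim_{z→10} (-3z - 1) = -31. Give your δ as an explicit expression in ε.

δ = ε/3

Fix ε > 0. We need δ > 0 so that 0 < |z − 10| < δ implies |(-3z - 1) + 31| < ε.
|(-3z - 1) + 31| = |-3z + 30| = 3|z − 10|.
So 3|z − 10| < ε exactly when |z − 10| < ε/3.
Take δ = ε/3. If 0 < |z − 10| < δ then |(-3z - 1) + 31| = 3|z − 10| < 3·(ε/3) = ε.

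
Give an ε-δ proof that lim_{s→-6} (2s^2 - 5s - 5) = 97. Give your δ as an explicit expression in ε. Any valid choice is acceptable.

Fix ε > 0. We want δ > 0 such that 0 < |s + 6| < δ implies |(2s^2 - 5s - 5) − 97| < ε.
(2s^2 - 5s - 5) − 97 = 2s^2 - 5s - 102 = (s + 6)(2s - 17).
So |(2s^2 - 5s - 5) − 97| = |s + 6|·|2s - 17|.
Assume first that |s + 6| < 2, so |s| < 8. Then |2s - 17| ≤ 2·8 + 17 = 33.
Hence |(2s^2 - 5s - 5) − 97| ≤ 33|s + 6| < ε provided |s + 6| < ε/33.
Take δ = min(2, ε/33). Then 0 < |s + 6| < δ gives both |s + 6| < 2 and |s + 6| < ε/33, so |(2s^2 - 5s - 5) − 97| < ε.

δ = min(2, ε/33)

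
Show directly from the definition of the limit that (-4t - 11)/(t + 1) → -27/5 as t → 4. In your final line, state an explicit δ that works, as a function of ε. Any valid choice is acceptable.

δ = min(5/2, (25/14)ε)

Let ε > 0. We want δ > 0 with 0 < |t − 4| < δ ⇒ |(-4t - 11)/(t + 1) + 27/5| < ε.
Combining over a common denominator, (-4t - 11)/(t + 1) + 27/5 = [(-4t - 11)·5 − (-27)·(t + 1)] / [5·(t + 1)] = 7(t − 4) / (5(t + 1)).
So |(-4t - 11)/(t + 1) + 27/5| = 7|t − 4| / (5·|t + 1|).
Require δ ≤ 5/2, so |t + 1| ≥ |5| − |t − 4| > 5 − 5/2 = 5/2.
Hence |(-4t - 11)/(t + 1) + 27/5| < 7|t − 4|/(5·(5/2)) = (14/25)|t − 4|, which is < ε once |t − 4| < (25/14)ε.
Take δ = min(5/2, (25/14)ε). Then 0 < |t − 4| < δ forces both bounds, so |(-4t - 11)/(t + 1) + 27/5| < ε.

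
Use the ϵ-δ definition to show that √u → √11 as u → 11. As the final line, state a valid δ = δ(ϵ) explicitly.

Let ϵ > 0. We want δ > 0 such that 0 < |u − 11| < δ implies |√u − √11| < ϵ.
Multiplying by the conjugate, |√u − √11| = |u − 11|/(√u + √11).
Restrict δ ≤ 11 so that |u − 11| < 11 forces u > 0, and then √u + √11 > √11.
Hence |√u − √11| < |u − 11|/√11, which is < ϵ once |u − 11| < √11·ϵ.
Take δ = min(11, √11·ϵ). If 0 < |u − 11| < δ then u > 0 and |√u − √11| < |u − 11|/√11 < ϵ.

δ = min(11, √11·ϵ)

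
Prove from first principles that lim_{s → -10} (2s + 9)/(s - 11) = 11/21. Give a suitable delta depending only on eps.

Fix eps > 0. We want delta > 0 with 0 < |s + 10| < delta ⇒ |(2s + 9)/(s - 11) − (11/21)| < eps.
Combining over a common denominator, (2s + 9)/(s - 11) − (11/21) = [(2s + 9)·(-21) − (-11)·(s - 11)] / [(-21)·(s - 11)] = -31(s + 10) / ((-21)(s - 11)).
So |(2s + 9)/(s - 11) − (11/21)| = 31|s + 10| / (21·|s − 11|).
Require delta ≤ 21/2, so |s − 11| ≥ |-21| − |s + 10| > 21 − 21/2 = 21/2.
Hence |(2s + 9)/(s - 11) − (11/21)| < 31|s + 10|/(21·(21/2)) = (62/441)|s + 10|, which is < eps once |s + 10| < (441/62)eps.
Take delta = min(21/2, (441/62)eps). Then 0 < |s + 10| < delta forces both bounds, so |(2s + 9)/(s - 11) − (11/21)| < eps.

delta = min(21/2, (441/62)eps)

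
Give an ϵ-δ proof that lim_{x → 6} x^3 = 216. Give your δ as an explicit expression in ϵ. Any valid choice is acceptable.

Let ϵ > 0 be given. We seek δ > 0 with 0 < |x − 6| < δ ⇒ |x^3 − 216| < ϵ.
Factor: x^3 − 216 = (x − 6)(x^2 + 6x + 36), so |x^3 − 216| = |x − 6|·|x^2 + 6x + 36|.
Impose δ ≤ 1 so that |x| < 7; then |x^2 + 6x + 36| ≤ 127.
Hence |x^3 − 216| ≤ 127|x − 6|, which is < ϵ once |x − 6| < ϵ/127.
Take δ = min(1, ϵ/127). If 0 < |x − 6| < δ then both bounds hold and |x^3 − 216| ≤ 127|x − 6| < 127·(ϵ/127) = ϵ.

δ = min(1, ϵ/127)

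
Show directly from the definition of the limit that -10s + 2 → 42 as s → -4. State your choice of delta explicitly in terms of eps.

delta = eps/10

Let eps > 0 be given. We need delta > 0 so that 0 < |s + 4| < delta implies |(-10s + 2) − 42| < eps.
Since (-10s + 2) − 42 = -10(s + 4), we have |(-10s + 2) − 42| = 10|s + 4|.
Thus it suffices that |s + 4| < eps/10.
Take delta = eps/10. If 0 < |s + 4| < delta then |(-10s + 2) − 42| = 10|s + 4| < 10·(eps/10) = eps.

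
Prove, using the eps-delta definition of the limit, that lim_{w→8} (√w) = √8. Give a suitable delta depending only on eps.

Let eps > 0. We want delta > 0 such that 0 < |w − 8| < delta implies |√w − √8| < eps.
Multiplying by the conjugate, |√w − √8| = |w − 8|/(√w + √8).
Restrict delta ≤ 8 so that |w − 8| < 8 forces w > 0, and then √w + √8 > √8.
Hence |√w − √8| < |w − 8|/√8, which is < eps once |w − 8| < √8·eps.
Take delta = min(8, √8·eps). If 0 < |w − 8| < delta then w > 0 and |√w − √8| < |w − 8|/√8 < eps.

delta = min(8, √8·eps)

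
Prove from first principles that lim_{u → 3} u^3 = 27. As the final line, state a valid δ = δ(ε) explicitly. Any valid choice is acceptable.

δ = min(2, ε/49)

Let ε > 0. We seek δ > 0 with 0 < |u − 3| < δ ⇒ |u^3 − 27| < ε.
Factor: u^3 − 27 = (u − 3)(u^2 + 3u + 9), so |u^3 − 27| = |u − 3|·|u^2 + 3u + 9|.
Restrict δ ≤ 2. Then |u − 3| < 2 gives |u| < 5, so by the triangle inequality |u^2 + 3u + 9| ≤ 5^2 + 3·5 + 9 = 49.
Hence |u^3 − 27| ≤ 49|u − 3|, which is < ε once |u − 3| < ε/49.
Take δ = min(2, ε/49). If 0 < |u − 3| < δ then both bounds hold and |u^3 − 27| ≤ 49|u − 3| < 49·(ε/49) = ε.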